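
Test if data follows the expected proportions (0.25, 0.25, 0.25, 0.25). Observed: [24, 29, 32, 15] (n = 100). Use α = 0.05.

Expected: [25.0, 25.0, 25.0, 25.0]. χ² = 6.64. df = 3, critical = 7.815. Fail to reject H₀.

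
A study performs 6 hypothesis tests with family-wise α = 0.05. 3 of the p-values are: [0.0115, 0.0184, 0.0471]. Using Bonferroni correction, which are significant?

Bonferroni α = 0.05/6 = 0.00833. None of the given p-values are significant.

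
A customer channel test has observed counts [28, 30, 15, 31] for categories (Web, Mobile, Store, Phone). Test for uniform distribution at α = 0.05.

Expected = 26 each. χ² = Σ(O-E)²/E = 6.385. df = 3, critical value = 7.815. Fail to reject H₀.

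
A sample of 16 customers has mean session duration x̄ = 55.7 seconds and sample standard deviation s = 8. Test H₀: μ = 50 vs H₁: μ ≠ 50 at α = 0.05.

t = (x̄ - μ₀)/(s/√n) = (55.7 - 50)/(8/√16) = 2.85. df = 15, critical t = ±2.131. Reject H₀.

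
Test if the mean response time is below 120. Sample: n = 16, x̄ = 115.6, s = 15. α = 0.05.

t = (115.6 - 120)/(15/√16) = -1.173, df = 15. Critical t = -1.753. Fail to reject H₀.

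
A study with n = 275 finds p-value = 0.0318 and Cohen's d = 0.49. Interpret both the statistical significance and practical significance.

Statistically significant (p = 0.0318 < 0.05). Cohen's d = 0.49 indicates a small effect size. Both statistical and practical significance should be considered.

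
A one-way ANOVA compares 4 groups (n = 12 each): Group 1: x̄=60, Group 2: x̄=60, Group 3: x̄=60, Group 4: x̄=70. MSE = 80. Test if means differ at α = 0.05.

Grand mean = 62.5. SS_between = 900.0, MS_between = 300.0. F = 3.75, F_crit ≈ 2.816. Reject H₀.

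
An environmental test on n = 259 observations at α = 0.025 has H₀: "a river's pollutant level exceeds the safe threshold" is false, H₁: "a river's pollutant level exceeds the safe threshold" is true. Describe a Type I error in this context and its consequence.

Type I error: rejecting H₀ when it is true — concluding that a river's pollutant level exceeds the safe threshold when in fact it is not. Consequence: shutting down a compliant factory unnecessarily.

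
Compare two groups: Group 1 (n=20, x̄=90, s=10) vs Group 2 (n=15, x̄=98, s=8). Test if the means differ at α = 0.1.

Pooled sp = 9.2. t = -2.545, df = 33. Critical t = ±1.692. Reject H₀.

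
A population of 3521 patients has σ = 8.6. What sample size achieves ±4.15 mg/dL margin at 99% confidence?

Without FPC: n₀ = (2.576×8.6/4.15)² = 28.497. With FPC: n = n₀N/(n₀+N-1) = 28.3 → n = 29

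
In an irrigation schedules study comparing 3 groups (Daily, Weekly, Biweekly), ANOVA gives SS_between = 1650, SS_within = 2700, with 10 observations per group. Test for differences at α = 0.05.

df_between = 2, df_within = 27. F = MS_between/MS_within = 825.0/100.0 = 8.25. F_crit ≈ 3.354. Reject H₀. At least one mean differs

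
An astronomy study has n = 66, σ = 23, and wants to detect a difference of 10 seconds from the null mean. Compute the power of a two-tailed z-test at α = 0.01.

SE = σ/√n = 23/√66 = 2.831. Non-centrality λ = d/SE = 10/2.831 = 3.532. Power ≈ Φ(λ - z_{α/2}) = Φ(3.532 - 2.576) = Φ(0.956) = 0.831.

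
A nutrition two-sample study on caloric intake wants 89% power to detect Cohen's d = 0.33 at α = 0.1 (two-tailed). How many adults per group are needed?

z_{α/2} = 1.645, z_β = Φ⁻¹(0.89) = 1.227. For small effect (d = 0.33): n per group = 2(z_{α/2} + z_β)²/d² = 2(1.645 + 1.227)²/0.33² = 151.5 → 152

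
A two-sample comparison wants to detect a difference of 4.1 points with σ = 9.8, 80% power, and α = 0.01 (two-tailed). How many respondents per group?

n per group = 2(z_α/2 + z_β)²σ²/d² = 2×(2.576 + 0.84)²×9.8²/4.1² = 133.3 → n = 134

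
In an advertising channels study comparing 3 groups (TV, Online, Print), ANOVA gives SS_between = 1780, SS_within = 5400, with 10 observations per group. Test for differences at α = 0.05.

df_between = 2, df_within = 27. F = MS_between/MS_within = 890.0/200.0 = 4.45. F_crit ≈ 3.354. Reject H₀. At least one mean differs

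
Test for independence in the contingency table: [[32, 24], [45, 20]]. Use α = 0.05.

χ² = 1.9. df = 1, critical = 3.841. Fail to reject H₀. No evidence of dependence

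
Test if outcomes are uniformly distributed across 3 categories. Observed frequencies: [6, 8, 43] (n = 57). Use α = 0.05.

Expected = 19 each. χ² = Σ(O-E)²/E = 45.579. df = 2, critical value = 5.991. Reject H₀.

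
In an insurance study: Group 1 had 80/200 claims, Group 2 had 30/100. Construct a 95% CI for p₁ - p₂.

p̂₁ = 0.4, p̂₂ = 0.3. Difference = 0.1. CI = (-0.013, 0.213)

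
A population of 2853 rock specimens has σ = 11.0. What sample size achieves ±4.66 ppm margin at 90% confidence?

Without FPC: n₀ = (1.645×11.0/4.66)² = 15.078. With FPC: n = n₀N/(n₀+N-1) = 15.004 → n = 16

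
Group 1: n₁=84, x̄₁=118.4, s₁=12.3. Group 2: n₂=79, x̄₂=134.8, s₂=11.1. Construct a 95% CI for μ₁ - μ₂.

Difference = -16.4. SE = √(12.3²/84 + 11.1²/79) = 1.833. CI = (-19.99, -12.81)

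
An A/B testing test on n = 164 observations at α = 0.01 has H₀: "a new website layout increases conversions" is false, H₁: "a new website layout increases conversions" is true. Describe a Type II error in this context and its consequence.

Type II error: failing to reject H₀ when it is false — concluding that a new website layout increases conversions is not supported when in fact it is. Consequence: discarding a layout that would have improved conversions — lost revenue.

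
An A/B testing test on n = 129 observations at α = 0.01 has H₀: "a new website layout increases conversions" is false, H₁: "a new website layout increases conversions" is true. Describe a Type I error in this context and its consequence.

Type I error: rejecting H₀ when it is true — concluding that a new website layout increases conversions when in fact it is not. Consequence: rolling out a layout that doesn't actually help — wasted engineering effort.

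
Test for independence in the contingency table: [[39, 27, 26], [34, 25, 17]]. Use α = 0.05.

χ² = 0.786. df = 2, critical = 5.991. Fail to reject H₀. No evidence of dependence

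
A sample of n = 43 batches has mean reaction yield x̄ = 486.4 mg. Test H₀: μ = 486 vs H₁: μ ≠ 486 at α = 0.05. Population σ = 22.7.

z = (x̄ - μ₀)/(σ/√n) = (486.4 - 486)/(22.7/√43) = 0.116. Critical value: ±1.96. Since |0.116| ≤ 1.96, Fail to reject H₀.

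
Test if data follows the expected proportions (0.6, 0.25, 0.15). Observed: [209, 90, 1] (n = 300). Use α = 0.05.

Expected: [180.0, 75.0, 45.0]. χ² = 50.694. df = 2, critical = 5.991. Reject H₀.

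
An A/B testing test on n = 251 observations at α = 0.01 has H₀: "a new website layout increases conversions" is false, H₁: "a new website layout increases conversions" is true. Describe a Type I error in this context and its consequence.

Type I error: rejecting H₀ when it is true — concluding that a new website layout increases conversions when in fact it is not. Consequence: rolling out a layout that doesn't actually help — wasted engineering effort.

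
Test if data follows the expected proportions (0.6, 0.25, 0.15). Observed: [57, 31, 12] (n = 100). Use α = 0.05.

Expected: [60.0, 25.0, 15.0]. χ² = 2.19. df = 2, critical = 5.991. Fail to reject H₀.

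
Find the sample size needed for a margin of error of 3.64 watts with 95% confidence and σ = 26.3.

n = (z*σ/E)² = (1.96×26.3/3.64)² = 200.5 → n = 201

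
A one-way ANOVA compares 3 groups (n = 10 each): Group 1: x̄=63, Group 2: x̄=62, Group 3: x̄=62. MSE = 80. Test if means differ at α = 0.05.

Grand mean = 62.33. SS_between = 6.67, MS_between = 3.33. F = 0.042, F_crit ≈ 3.354. Fail to reject H₀.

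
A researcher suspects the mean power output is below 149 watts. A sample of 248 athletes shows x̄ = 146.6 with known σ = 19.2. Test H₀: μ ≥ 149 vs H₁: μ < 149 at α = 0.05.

z = -1.969. Critical value: -1.645. Reject H₀.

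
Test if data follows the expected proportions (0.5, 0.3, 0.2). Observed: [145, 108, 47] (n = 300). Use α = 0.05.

Expected: [150.0, 90.0, 60.0]. χ² = 6.583. df = 2, critical = 5.991. Reject H₀.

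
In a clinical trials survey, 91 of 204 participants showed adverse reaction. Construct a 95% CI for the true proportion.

p̂ = 0.446. CI = p̂ ± z*√(p̂(1-p̂)/n) = (0.378, 0.514)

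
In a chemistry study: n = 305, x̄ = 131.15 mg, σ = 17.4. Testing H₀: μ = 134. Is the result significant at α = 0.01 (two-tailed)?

z = (131.15 - 134)/(17.4/√305) = -2.861. Since |z| > 2.576, significant at α = 0.01.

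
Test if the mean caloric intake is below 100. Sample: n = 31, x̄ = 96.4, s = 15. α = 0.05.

t = (96.4 - 100)/(15/√31) = -1.336, df = 30. Critical t = -1.697. Fail to reject H₀.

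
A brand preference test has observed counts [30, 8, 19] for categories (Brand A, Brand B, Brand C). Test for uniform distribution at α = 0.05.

Expected = 19 each. χ² = Σ(O-E)²/E = 12.737. df = 2, critical value = 5.991. Reject H₀.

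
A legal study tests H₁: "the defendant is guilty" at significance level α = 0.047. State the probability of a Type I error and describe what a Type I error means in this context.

P(Type I error) = α = 0.047. A Type I error is rejecting H₀ when H₀ is actually true (false positive) — here, concluding that the defendant is guilty when in fact this is not the case. Consequence: convicting an innocent person.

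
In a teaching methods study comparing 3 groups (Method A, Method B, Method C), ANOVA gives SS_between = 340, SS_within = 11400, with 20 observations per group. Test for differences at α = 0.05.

df_between = 2, df_within = 57. F = MS_between/MS_within = 170.0/200.0 = 0.85. F_crit ≈ 3.159. Fail to reject H₀.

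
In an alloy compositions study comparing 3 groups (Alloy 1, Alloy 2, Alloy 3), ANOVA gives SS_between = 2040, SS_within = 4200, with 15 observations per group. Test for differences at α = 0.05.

df_between = 2, df_within = 42. F = MS_between/MS_within = 1020.0/100.0 = 10.2. F_crit ≈ 3.22. Reject H₀. At least one mean differs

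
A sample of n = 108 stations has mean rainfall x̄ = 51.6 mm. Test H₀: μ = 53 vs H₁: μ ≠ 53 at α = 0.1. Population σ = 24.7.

z = (x̄ - μ₀)/(σ/√n) = (51.6 - 53)/(24.7/√108) = -0.589. Critical value: ±1.645. Since |-0.589| ≤ 1.645, Fail to reject H₀.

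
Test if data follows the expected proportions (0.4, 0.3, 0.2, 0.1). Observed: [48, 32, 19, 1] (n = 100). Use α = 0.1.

Expected: [40.0, 30.0, 20.0, 10.0]. χ² = 9.883. df = 3, critical = 6.251. Reject H₀.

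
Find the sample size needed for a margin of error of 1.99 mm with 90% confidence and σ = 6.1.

n = (z*σ/E)² = (1.645×6.1/1.99)² = 25.4 → n = 26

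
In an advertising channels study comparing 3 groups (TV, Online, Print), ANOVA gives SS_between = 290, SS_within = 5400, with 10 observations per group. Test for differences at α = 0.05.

df_between = 2, df_within = 27. F = MS_between/MS_within = 145.0/200.0 = 0.725. F_crit ≈ 3.354. Fail to reject H₀.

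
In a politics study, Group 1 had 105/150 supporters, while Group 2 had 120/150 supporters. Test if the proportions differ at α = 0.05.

p̂₁ = 0.7, p̂₂ = 0.8, pooled p̂ = 0.75. z = -2.0. Critical: ±1.96. Reject H₀.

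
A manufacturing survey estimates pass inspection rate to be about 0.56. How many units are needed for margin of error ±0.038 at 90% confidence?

n = z²p(1-p)/E² = 1.645²×0.56×0.44/0.038² = 461.7 → n = 462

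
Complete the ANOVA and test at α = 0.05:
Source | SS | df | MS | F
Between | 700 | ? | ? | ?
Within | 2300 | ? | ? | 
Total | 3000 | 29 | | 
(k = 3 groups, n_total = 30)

df_between = 2, df_within = 27. MS_between = 350.0, MS_within = 85.19. F = 4.109, F_crit ≈ 3.354. Reject H₀.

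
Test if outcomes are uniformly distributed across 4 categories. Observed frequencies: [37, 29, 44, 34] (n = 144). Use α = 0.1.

Expected = 36 each. χ² = Σ(O-E)²/E = 3.278. df = 3, critical value = 6.251. Fail to reject H₀.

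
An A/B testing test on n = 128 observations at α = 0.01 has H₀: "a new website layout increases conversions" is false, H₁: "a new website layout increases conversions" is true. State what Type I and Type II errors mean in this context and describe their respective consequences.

Type I (false positive): concluding that a new website layout increases conversions when it is not — rolling out a layout that doesn't actually help — wasted engineering effort. Type II (false negative): failing to conclude that a new website layout increases conversions when it is — discarding a layout that would have improved conversions — lost revenue. Which is costlier depends on domain priorities and is a judgement call rather than a statistical fact.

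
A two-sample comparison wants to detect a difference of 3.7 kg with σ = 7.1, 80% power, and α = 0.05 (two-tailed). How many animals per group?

n per group = 2(z_α/2 + z_β)²σ²/d² = 2×(1.96 + 0.84)²×7.1²/3.7² = 57.7 → n = 58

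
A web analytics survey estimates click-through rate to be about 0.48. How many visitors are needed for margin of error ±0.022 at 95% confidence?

n = z²p(1-p)/E² = 1.96²×0.48×0.52/0.022² = 1981.1 → n = 1982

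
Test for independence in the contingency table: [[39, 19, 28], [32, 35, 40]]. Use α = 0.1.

χ² = 5.327. df = 2, critical = 4.605. Reject H₀. Variables are dependent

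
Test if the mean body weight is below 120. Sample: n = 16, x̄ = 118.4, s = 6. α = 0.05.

t = (118.4 - 120)/(6/√16) = -1.067, df = 15. Critical t = -1.753. Fail to reject H₀.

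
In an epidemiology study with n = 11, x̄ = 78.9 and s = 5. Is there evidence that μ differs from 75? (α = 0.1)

t = (x̄ - μ₀)/(s/√n) = (78.9 - 75)/(5/√11) = 2.587. df = 10, critical t = ±1.812. Reject H₀.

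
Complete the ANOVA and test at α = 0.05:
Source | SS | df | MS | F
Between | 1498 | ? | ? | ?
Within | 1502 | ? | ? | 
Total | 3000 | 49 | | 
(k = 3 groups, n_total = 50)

df_between = 2, df_within = 47. MS_between = 749.0, MS_within = 31.96. F = 23.437, F_crit ≈ 3.195. Reject H₀.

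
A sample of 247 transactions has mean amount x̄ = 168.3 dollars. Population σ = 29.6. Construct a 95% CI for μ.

CI = x̄ ± z*(σ/√n) = 168.3 ± 1.96(29.6/√247) = 168.3 ± 3.69 = (164.61, 171.99)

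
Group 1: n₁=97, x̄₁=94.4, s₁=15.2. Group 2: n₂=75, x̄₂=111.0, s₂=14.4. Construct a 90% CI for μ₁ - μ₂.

Difference = -16.6. SE = √(15.2²/97 + 14.4²/75) = 2.269. CI = (-20.33, -12.87)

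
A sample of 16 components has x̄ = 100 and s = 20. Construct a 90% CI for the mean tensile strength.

CI = x̄ ± t*(s/√n) = 100 ± 1.753(20/√16) = (91.23, 108.77)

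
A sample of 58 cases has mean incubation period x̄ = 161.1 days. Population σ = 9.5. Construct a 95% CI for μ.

CI = x̄ ± z*(σ/√n) = 161.1 ± 1.96(9.5/√58) = 161.1 ± 2.44 = (158.66, 163.54)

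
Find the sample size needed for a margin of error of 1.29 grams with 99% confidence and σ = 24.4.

n = (z*σ/E)² = (2.576×24.4/1.29)² = 2374.1 → n = 2375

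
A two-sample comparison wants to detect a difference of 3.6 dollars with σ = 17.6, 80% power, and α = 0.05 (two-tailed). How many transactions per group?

n per group = 2(z_α/2 + z_β)²σ²/d² = 2×(1.96 + 0.84)²×17.6²/3.6² = 374.8 → n = 375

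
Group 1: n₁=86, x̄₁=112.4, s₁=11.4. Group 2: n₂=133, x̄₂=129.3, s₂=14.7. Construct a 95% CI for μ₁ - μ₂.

Difference = -16.9. SE = √(11.4²/86 + 14.7²/133) = 1.771. CI = (-20.37, -13.43)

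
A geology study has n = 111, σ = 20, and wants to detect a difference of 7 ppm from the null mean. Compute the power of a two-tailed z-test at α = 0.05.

SE = σ/√n = 20/√111 = 1.898. Non-centrality λ = d/SE = 7/1.898 = 3.687. Power ≈ Φ(λ - z_{α/2}) = Φ(3.687 - 1.96) = Φ(1.727) = 0.958.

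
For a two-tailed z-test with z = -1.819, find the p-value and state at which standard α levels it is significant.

p = 2·P(Z > |-1.819|) = 2·(1 - Φ(1.819)) ≈ 0.0689. Significant at α = 0.1.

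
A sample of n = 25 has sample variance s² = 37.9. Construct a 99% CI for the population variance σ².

df = 24. χ²_{0.005} = 45.559, χ²_{0.995} = 9.886. CI for σ² = ((n-1)s²/χ²_{α/2}, (n-1)s²/χ²_{1-α/2}) = (24·37.9/45.559, 24·37.9/9.886) = (19.97, 92.01)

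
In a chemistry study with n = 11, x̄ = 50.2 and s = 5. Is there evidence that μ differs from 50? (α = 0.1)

t = (x̄ - μ₀)/(s/√n) = (50.2 - 50)/(5/√11) = 0.133. df = 10, critical t = ±1.812. Fail to reject H₀.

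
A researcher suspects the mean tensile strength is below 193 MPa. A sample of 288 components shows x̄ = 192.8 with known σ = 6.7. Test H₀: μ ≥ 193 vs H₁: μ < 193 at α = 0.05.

z = -0.507. Critical value: -1.645. Fail to reject H₀.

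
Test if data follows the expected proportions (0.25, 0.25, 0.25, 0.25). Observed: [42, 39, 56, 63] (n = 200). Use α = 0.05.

Expected: [50.0, 50.0, 50.0, 50.0]. χ² = 7.8. df = 3, critical = 7.815. Fail to reject H₀.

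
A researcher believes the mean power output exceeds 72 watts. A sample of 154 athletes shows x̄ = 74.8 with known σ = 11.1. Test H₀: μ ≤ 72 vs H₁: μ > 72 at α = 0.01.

z = 3.13. Critical value: 2.33. Reject H₀.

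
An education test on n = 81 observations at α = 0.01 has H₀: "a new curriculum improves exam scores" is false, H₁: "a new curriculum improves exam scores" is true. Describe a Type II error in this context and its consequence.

Type II error: failing to reject H₀ when it is false — concluding that a new curriculum improves exam scores is not supported when in fact it is. Consequence: keeping the old curriculum when the new one would have helped students.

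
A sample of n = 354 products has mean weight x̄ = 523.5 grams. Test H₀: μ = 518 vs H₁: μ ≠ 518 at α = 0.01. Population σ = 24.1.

z = (x̄ - μ₀)/(σ/√n) = (523.5 - 518)/(24.1/√354) = 4.294. Critical value: ±2.576. Since |4.294| > 2.576, Reject H₀.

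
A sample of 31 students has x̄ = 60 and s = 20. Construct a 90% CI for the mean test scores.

CI = x̄ ± t*(s/√n) = 60 ± 1.697(20/√31) = (53.9, 66.1)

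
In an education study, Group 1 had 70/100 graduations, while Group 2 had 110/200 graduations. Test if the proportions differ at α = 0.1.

p̂₁ = 0.7, p̂₂ = 0.55, pooled p̂ = 0.6. z = 2.5. Critical: ±1.645. Reject H₀.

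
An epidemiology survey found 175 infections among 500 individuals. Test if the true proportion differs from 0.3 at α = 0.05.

p̂ = 0.35, p₀ = 0.3. z = (p̂ - p₀)/√(p₀(1-p₀)/n) = 2.44. Critical: ±1.96. Reject H₀.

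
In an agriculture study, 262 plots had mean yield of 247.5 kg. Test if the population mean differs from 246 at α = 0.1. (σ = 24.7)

z = (x̄ - μ₀)/(σ/√n) = (247.5 - 246)/(24.7/√262) = 0.983. Critical value: ±1.645. Since |0.983| ≤ 1.645, Fail to reject H₀.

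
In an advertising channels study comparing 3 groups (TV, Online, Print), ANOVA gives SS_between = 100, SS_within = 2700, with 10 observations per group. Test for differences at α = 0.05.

df_between = 2, df_within = 27. F = MS_between/MS_within = 50.0/100.0 = 0.5. F_crit ≈ 3.354. Fail to reject H₀.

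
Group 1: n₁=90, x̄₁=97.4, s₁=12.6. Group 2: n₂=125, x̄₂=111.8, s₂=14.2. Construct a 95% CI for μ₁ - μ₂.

Difference = -14.4. SE = √(12.6²/90 + 14.2²/125) = 1.838. CI = (-18.0, -10.8)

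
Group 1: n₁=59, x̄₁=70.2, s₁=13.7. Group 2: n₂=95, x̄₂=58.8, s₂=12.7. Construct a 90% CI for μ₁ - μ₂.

Difference = 11.4. SE = √(13.7²/59 + 12.7²/95) = 2.209. CI = (7.77, 15.03)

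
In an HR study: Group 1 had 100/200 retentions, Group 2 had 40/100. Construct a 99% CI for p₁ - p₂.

p̂₁ = 0.5, p̂₂ = 0.4. Difference = 0.1. CI = (-0.056, 0.256)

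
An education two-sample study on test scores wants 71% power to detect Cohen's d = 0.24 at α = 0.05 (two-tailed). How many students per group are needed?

z_{α/2} = 1.96, z_β = Φ⁻¹(0.71) = 0.553. For small effect (d = 0.24): n per group = 2(z_{α/2} + z_β)²/d² = 2(1.96 + 0.553)²/0.24² = 219.3 → 220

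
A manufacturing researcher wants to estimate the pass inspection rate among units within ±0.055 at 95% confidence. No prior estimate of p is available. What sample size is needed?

Conservative approach: use p = 0.5 (maximizes p(1-p) = 0.25). n = z²(0.25)/E² = 1.96²×0.25/0.055² = 317.5 → n = 318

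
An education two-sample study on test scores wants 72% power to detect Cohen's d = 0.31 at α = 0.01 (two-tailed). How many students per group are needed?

z_{α/2} = 2.576, z_β = Φ⁻¹(0.72) = 0.583. For small effect (d = 0.31): n per group = 2(z_{α/2} + z_β)²/d² = 2(2.576 + 0.583)²/0.31² = 207.7 → 208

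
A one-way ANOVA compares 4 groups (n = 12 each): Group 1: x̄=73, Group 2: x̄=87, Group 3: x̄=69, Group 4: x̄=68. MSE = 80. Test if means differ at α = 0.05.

Grand mean = 74.25. SS_between = 2769.0, MS_between = 923.0. F = 11.537, F_crit ≈ 2.816. Reject H₀.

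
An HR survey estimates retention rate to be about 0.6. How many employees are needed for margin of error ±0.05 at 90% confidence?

n = z²p(1-p)/E² = 1.645²×0.6×0.4/0.05² = 259.8 → n = 260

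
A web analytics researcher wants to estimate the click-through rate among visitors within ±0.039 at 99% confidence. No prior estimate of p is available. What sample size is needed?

Conservative approach: use p = 0.5 (maximizes p(1-p) = 0.25). n = z²(0.25)/E² = 2.576²×0.25/0.039² = 1090.7 → n = 1091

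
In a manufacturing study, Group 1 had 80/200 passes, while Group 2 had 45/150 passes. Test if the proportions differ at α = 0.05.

p̂₁ = 0.4, p̂₂ = 0.3, pooled p̂ = 0.357. z = 1.932. Critical: ±1.96. Fail to reject H₀.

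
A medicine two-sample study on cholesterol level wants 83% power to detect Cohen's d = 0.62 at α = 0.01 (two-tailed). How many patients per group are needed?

z_{α/2} = 2.576, z_β = Φ⁻¹(0.83) = 0.954. For medium effect (d = 0.62): n per group = 2(z_{α/2} + z_β)²/d² = 2(2.576 + 0.954)²/0.62² = 64.8 → 65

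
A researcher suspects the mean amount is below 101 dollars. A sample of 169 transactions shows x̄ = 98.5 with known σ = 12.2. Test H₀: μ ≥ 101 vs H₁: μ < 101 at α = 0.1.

z = -2.664. Critical value: -1.28. Reject H₀.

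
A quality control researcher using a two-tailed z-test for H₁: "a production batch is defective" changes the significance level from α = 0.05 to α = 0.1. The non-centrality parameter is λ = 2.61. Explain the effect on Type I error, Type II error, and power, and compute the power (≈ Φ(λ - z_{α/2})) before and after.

Increasing α from 0.05 to 0.1:
• Type I error rate increases (α is the Type I rate by definition).
• Critical value moves from z_{α/2} = 1.96 to 1.645, so power = Φ(λ - z_{α/2}) goes from Φ(2.61 - 1.96) = 0.742 to Φ(2.61 - 1.645) = 0.833.
• Type II error rate β = 1 - power therefore decreases (0.258 → 0.167).
Appropriate when false negatives are costly — here, shipping a defective batch — faulty products reach customers.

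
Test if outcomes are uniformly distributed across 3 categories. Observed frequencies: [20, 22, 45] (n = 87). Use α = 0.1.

Expected = 29 each. χ² = Σ(O-E)²/E = 13.31. df = 2, critical value = 4.605. Reject H₀.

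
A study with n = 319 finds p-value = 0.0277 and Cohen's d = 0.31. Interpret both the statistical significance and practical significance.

Statistically significant (p = 0.0277 < 0.05). Cohen's d = 0.31 indicates a small effect size. Both statistical and practical significance should be considered.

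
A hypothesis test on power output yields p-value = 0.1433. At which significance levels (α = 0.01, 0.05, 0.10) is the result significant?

p = 0.1433. Not significant at any of the given levels.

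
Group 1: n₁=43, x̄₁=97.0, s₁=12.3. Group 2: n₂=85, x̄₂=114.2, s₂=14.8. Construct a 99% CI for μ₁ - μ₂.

Difference = -17.2. SE = √(12.3²/43 + 14.8²/85) = 2.469. CI = (-23.56, -10.84)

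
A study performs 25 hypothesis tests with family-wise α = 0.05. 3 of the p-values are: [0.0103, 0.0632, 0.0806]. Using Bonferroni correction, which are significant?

Bonferroni α = 0.05/25 = 0.002. None of the given p-values are significant.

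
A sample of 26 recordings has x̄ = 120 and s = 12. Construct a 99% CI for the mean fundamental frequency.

CI = x̄ ± t*(s/√n) = 120 ± 2.787(12/√26) = (113.44, 126.56)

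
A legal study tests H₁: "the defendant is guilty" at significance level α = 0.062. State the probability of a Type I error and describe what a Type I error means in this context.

P(Type I error) = α = 0.062. A Type I error is rejecting H₀ when H₀ is actually true (false positive) — here, concluding that the defendant is guilty when in fact this is not the case. Consequence: convicting an innocent person.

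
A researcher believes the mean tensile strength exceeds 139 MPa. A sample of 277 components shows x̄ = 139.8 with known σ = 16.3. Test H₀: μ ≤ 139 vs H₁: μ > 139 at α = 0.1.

z = 0.817. Critical value: 1.28. Fail to reject H₀.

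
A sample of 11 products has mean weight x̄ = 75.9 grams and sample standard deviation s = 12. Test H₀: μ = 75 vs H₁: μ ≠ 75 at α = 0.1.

t = (x̄ - μ₀)/(s/√n) = (75.9 - 75)/(12/√11) = 0.249. df = 10, critical t = ±1.812. Fail to reject H₀.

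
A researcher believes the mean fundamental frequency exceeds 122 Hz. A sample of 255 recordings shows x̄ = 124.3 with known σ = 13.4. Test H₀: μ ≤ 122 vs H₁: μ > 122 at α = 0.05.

z = 2.741. Critical value: 1.645. Reject H₀.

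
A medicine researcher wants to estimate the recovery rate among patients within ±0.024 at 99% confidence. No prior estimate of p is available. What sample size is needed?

Conservative approach: use p = 0.5 (maximizes p(1-p) = 0.25). n = z²(0.25)/E² = 2.576²×0.25/0.024² = 2880.1 → n = 2881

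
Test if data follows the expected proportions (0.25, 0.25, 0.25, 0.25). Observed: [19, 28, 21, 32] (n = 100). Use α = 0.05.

Expected: [25.0, 25.0, 25.0, 25.0]. χ² = 4.4. df = 3, critical = 7.815. Fail to reject H₀.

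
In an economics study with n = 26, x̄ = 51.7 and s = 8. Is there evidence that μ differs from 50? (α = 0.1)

t = (x̄ - μ₀)/(s/√n) = (51.7 - 50)/(8/√26) = 1.084. df = 25, critical t = ±1.708. Fail to reject H₀.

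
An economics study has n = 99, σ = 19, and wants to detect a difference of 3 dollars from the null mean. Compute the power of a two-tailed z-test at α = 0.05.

SE = σ/√n = 19/√99 = 1.91. Non-centrality λ = d/SE = 3/1.91 = 1.571. Power ≈ Φ(λ - z_{α/2}) = Φ(1.571 - 1.96) = Φ(-0.389) = 0.349.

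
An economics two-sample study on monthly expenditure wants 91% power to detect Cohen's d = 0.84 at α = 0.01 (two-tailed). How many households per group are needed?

z_{α/2} = 2.576, z_β = Φ⁻¹(0.91) = 1.341. For large effect (d = 0.84): n per group = 2(z_{α/2} + z_β)²/d² = 2(2.576 + 1.341)²/0.84² = 43.5 → 44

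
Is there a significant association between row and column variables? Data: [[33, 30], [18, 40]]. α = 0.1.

χ² = 5.643. df = 1, critical = 2.706. Reject H₀. Variables are dependent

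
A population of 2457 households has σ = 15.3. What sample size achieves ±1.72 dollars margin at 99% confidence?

Without FPC: n₀ = (2.576×15.3/1.72)² = 525.071. With FPC: n = n₀N/(n₀+N-1) = 432.8 → n = 433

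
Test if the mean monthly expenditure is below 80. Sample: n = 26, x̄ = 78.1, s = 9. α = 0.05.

t = (78.1 - 80)/(9/√26) = -1.076, df = 25. Critical t = -1.708. Fail to reject H₀.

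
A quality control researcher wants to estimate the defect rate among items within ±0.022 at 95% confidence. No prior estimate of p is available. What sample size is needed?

Conservative approach: use p = 0.5 (maximizes p(1-p) = 0.25). n = z²(0.25)/E² = 1.96²×0.25/0.022² = 1984.3 → n = 1985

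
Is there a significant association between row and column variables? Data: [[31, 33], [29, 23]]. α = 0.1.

χ² = 0.618. df = 1, critical = 2.706. Fail to reject H₀. No evidence of dependence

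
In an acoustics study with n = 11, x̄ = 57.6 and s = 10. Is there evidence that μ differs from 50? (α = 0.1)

t = (x̄ - μ₀)/(s/√n) = (57.6 - 50)/(10/√11) = 2.521. df = 10, critical t = ±1.812. Reject H₀.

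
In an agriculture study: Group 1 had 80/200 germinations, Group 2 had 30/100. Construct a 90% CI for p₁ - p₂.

p̂₁ = 0.4, p̂₂ = 0.3. Difference = 0.1. CI = (0.006, 0.194)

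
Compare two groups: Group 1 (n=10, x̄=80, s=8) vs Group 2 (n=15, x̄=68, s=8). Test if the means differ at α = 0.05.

Pooled sp = 8.0. t = 3.674, df = 23. Critical t = ±2.069. Reject H₀.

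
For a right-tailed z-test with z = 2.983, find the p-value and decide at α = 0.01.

p = P(Z > 2.983) = 1 - Φ(2.983) ≈ 0.0014. Since p < 0.01, reject H₀ (significant) at α = 0.01.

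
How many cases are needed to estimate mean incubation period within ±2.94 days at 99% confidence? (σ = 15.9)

n = (z*σ/E)² = (2.576×15.9/2.94)² = 194.1 → n = 195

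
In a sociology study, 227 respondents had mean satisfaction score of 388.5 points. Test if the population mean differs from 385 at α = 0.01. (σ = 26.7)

z = (x̄ - μ₀)/(σ/√n) = (388.5 - 385)/(26.7/√227) = 1.975. Critical value: ±2.576. Since |1.975| ≤ 2.576, Fail to reject H₀.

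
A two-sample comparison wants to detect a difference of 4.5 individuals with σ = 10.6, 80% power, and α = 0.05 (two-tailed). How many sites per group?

n per group = 2(z_α/2 + z_β)²σ²/d² = 2×(1.96 + 0.84)²×10.6²/4.5² = 87.003 → n = 88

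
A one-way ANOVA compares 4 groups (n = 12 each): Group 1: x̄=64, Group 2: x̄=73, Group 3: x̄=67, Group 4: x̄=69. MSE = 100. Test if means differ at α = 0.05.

Grand mean = 68.25. SS_between = 513.0, MS_between = 171.0. F = 1.71, F_crit ≈ 2.816. Fail to reject H₀.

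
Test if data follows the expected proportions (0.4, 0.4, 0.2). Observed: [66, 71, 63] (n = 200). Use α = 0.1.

Expected: [80.0, 80.0, 40.0]. χ² = 16.688. df = 2, critical = 4.605. Reject H₀.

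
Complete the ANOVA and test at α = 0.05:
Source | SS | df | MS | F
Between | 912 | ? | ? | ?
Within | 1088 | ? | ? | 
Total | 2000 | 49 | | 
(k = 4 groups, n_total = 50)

df_between = 3, df_within = 46. MS_between = 304.0, MS_within = 23.65. F = 12.853, F_crit ≈ 2.807. Reject H₀.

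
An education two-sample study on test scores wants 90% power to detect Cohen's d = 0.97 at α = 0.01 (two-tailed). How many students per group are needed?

z_{α/2} = 2.576, z_β = Φ⁻¹(0.9) = 1.282. For large effect (d = 0.97): n per group = 2(z_{α/2} + z_β)²/d² = 2(2.576 + 1.282)²/0.97² = 31.6 → 32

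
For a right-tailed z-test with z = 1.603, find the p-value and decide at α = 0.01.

p = P(Z > 1.603) = 1 - Φ(1.603) ≈ 0.0545. Since p ≥ 0.01, fail to reject H₀ (not significant) at α = 0.01.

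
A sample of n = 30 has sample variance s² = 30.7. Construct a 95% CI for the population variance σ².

df = 29. χ²_{0.025} = 45.722, χ²_{0.975} = 16.047. CI for σ² = ((n-1)s²/χ²_{α/2}, (n-1)s²/χ²_{1-α/2}) = (29·30.7/45.722, 29·30.7/16.047) = (19.47, 55.48)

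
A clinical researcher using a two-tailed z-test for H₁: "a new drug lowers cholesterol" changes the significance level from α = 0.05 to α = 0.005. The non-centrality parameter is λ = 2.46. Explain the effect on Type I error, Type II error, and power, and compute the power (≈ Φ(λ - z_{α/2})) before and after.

Decreasing α from 0.05 to 0.005:
• Type I error rate decreases (α is the Type I rate by definition).
• Critical value moves from z_{α/2} = 1.96 to 2.807, so power = Φ(λ - z_{α/2}) goes from Φ(2.46 - 1.96) = 0.691 to Φ(2.46 - 2.807) = 0.364.
• Type II error rate β = 1 - power therefore increases (0.309 → 0.636).
Appropriate when false positives are costly — here, approving an ineffective drug — patients take a useless medication and may skip effective alternatives.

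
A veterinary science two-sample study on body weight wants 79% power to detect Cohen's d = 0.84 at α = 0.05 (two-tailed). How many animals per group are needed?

z_{α/2} = 1.96, z_β = Φ⁻¹(0.79) = 0.806. For large effect (d = 0.84): n per group = 2(z_{α/2} + z_β)²/d² = 2(1.96 + 0.806)²/0.84² = 21.7 → 22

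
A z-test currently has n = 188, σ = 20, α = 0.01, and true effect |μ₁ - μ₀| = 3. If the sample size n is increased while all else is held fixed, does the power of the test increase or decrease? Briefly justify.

Power increases: a larger n shrinks the standard error σ/√n, moving the sampling distribution under H₁ further from the critical value.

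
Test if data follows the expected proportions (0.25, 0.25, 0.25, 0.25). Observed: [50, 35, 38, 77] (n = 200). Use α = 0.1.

Expected: [50.0, 50.0, 50.0, 50.0]. χ² = 21.96. df = 3, critical = 6.251. Reject H₀.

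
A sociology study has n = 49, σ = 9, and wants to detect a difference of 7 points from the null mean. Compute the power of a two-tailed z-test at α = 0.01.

SE = σ/√n = 9/√49 = 1.286. Non-centrality λ = d/SE = 7/1.286 = 5.444. Power ≈ Φ(λ - z_{α/2}) = Φ(5.444 - 2.576) = Φ(2.868) = 0.998.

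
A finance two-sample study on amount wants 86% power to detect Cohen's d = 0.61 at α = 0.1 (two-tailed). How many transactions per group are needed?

z_{α/2} = 1.645, z_β = Φ⁻¹(0.86) = 1.08. For medium effect (d = 0.61): n per group = 2(z_{α/2} + z_β)²/d² = 2(1.645 + 1.08)²/0.61² = 39.9 → 40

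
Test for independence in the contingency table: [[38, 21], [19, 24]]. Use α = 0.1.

χ² = 4.125. df = 1, critical = 2.706. Reject H₀. Variables are dependent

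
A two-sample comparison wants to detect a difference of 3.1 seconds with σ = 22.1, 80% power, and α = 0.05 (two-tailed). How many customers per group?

n per group = 2(z_α/2 + z_β)²σ²/d² = 2×(1.96 + 0.84)²×22.1²/3.1² = 796.9 → n = 797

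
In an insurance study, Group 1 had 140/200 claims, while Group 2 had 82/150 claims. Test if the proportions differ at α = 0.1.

p̂₁ = 0.7, p̂₂ = 0.547, pooled p̂ = 0.634. z = 2.947. Critical: ±1.645. Reject H₀.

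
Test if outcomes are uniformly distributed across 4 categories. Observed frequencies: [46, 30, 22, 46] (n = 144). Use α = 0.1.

Expected = 36 each. χ² = Σ(O-E)²/E = 12.0. df = 3, critical value = 6.251. Reject H₀.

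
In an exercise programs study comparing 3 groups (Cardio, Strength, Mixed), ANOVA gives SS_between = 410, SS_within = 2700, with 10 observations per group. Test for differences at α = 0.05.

df_between = 2, df_within = 27. F = MS_between/MS_within = 205.0/100.0 = 2.05. F_crit ≈ 3.354. Fail to reject H₀.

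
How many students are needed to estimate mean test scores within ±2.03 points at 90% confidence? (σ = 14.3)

n = (z*σ/E)² = (1.645×14.3/2.03)² = 134.3 → n = 135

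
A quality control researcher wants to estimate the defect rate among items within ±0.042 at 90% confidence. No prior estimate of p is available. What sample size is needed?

Conservative approach: use p = 0.5 (maximizes p(1-p) = 0.25). n = z²(0.25)/E² = 1.645²×0.25/0.042² = 383.5 → n = 384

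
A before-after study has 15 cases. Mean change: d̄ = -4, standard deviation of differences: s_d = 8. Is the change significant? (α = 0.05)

t = d̄/(s_d/√n) = -4/(8/√15) = -1.936. df = 14, critical t = ±2.145. Fail to reject H₀.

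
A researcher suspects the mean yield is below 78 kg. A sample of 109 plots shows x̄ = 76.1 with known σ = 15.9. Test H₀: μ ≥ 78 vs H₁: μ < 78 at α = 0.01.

z = -1.248. Critical value: -2.33. Fail to reject H₀.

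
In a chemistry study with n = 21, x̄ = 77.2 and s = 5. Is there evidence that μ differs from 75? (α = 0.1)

t = (x̄ - μ₀)/(s/√n) = (77.2 - 75)/(5/√21) = 2.016. df = 20, critical t = ±1.725. Reject H₀.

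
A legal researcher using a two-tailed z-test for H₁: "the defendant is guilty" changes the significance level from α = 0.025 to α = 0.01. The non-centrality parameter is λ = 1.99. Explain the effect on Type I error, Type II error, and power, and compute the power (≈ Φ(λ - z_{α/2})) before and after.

Decreasing α from 0.025 to 0.01:
• Type I error rate decreases (α is the Type I rate by definition).
• Critical value moves from z_{α/2} = 2.241 to 2.576, so power = Φ(λ - z_{α/2}) goes from Φ(1.99 - 2.241) = 0.401 to Φ(1.99 - 2.576) = 0.279.
• Type II error rate β = 1 - power therefore increases (0.599 → 0.721).
Appropriate when false positives are costly — here, convicting an innocent person.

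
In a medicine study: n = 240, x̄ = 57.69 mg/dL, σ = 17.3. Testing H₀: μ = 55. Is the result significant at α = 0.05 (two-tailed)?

z = (57.69 - 55)/(17.3/√240) = 2.409. Since |z| > 1.96, significant at α = 0.05.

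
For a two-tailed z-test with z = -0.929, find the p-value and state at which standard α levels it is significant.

p = 2·P(Z > |-0.929|) = 2·(1 - Φ(0.929)) ≈ 0.3529. Not significant at any standard level.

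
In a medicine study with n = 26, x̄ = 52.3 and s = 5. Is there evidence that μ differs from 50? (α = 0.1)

t = (x̄ - μ₀)/(s/√n) = (52.3 - 50)/(5/√26) = 2.346. df = 25, critical t = ±1.708. Reject H₀.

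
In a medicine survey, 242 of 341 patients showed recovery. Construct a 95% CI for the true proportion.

p̂ = 0.71. CI = p̂ ± z*√(p̂(1-p̂)/n) = (0.661, 0.758)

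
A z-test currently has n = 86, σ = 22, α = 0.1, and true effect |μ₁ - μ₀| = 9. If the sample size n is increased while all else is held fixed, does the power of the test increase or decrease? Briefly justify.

Power increases: a larger n shrinks the standard error σ/√n, moving the sampling distribution under H₁ further from the critical value.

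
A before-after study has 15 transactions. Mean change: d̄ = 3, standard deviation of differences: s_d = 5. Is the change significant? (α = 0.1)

t = d̄/(s_d/√n) = 3/(5/√15) = 2.324. df = 14, critical t = ±1.761. Reject H₀.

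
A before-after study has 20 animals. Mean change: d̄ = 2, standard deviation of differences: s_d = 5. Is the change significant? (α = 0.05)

t = d̄/(s_d/√n) = 2/(5/√20) = 1.789. df = 19, critical t = ±2.093. Fail to reject H₀.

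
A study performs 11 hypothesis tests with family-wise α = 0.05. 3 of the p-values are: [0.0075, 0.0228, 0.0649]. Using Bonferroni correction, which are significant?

Bonferroni α = 0.05/11 = 0.00455. None of the given p-values are significant.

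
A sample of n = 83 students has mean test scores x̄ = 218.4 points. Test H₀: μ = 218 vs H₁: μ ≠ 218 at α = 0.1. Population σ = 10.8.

z = (x̄ - μ₀)/(σ/√n) = (218.4 - 218)/(10.8/√83) = 0.337. Critical value: ±1.645. Since |0.337| ≤ 1.645, Fail to reject H₀.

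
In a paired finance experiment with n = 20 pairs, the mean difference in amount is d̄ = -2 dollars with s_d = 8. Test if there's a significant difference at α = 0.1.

t = d̄/(s_d/√n) = -2/(8/√20) = -1.118. df = 19, critical t = ±1.729. Fail to reject H₀.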